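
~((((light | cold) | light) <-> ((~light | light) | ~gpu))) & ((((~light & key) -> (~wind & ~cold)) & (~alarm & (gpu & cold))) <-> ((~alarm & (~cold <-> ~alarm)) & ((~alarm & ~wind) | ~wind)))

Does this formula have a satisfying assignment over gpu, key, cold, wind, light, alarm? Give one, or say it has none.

gpu=T, key=T, cold=F, wind=T, light=F, alarm=T

  ~((((light | cold) | light) <-> ((~light | light) | ~gpu))) = True
    ((light | cold) | light) <-> ((~light | light) | ~gpu) = False
      (light | cold) | light = False
        light | cold = False
      (~light | light) | ~gpu = True
        ~light | light = True
          ~light = True
        ~gpu = False
  (((~light & key) -> (~wind & ~cold)) & (~alarm & (gpu & cold))) <-> ((~alarm & (~cold <-> ~alarm)) & ((~alarm & ~wind) | ~wind)) = True
    ((~light & key) -> (~wind & ~cold)) & (~alarm & (gpu & cold)) = False
      (~light & key) -> (~wind & ~cold) = False
        ~light & key = True
          ~light = True
        ~wind & ~cold = False
          ~wind = False
          ~cold = True
      ~alarm & (gpu & cold) = False
        ~alarm = False
        gpu & cold = False
    (~alarm & (~cold <-> ~alarm)) & ((~alarm & ~wind) | ~wind) = False
      ~alarm & (~cold <-> ~alarm) = False
        ~alarm = False
        ~cold <-> ~alarm = False
          ~cold = True
          ~alarm = False
      (~alarm & ~wind) | ~wind = False
        ~alarm & ~wind = False
          ~alarm = False
          ~wind = False
        ~wind = False
Both conjuncts True, so the formula holds.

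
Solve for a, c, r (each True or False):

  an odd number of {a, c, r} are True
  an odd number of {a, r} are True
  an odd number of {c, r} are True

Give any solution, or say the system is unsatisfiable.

a = False; c = False; r = True

{a, c, r}: 1 true → odd ✓
{a, r}: 1 true → odd ✓
{c, r}: 1 true → odd ✓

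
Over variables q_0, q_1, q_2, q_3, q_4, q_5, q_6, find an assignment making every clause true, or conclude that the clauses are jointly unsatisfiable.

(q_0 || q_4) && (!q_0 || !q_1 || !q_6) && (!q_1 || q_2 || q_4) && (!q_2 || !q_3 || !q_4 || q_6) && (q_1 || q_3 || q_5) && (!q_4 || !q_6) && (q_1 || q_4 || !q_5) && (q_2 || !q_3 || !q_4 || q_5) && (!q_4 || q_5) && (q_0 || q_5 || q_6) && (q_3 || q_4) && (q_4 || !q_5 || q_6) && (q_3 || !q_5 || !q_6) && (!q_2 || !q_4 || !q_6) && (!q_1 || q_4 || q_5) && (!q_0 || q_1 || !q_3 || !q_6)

Set q_0 = True.
Set q_1 = False.
Set q_2 = True.
Set q_3 = False.
  then (q_1 || q_3 || q_5) forces q_5 = True.
  then (q_1 || q_4 || !q_5) forces q_4 = True.
  then (q_3 || !q_5 || !q_6) forces q_6 = False.
All clauses satisfied.

q_0: True; q_1: False; q_2: True; q_3: False; q_4: True; q_5: True; q_6: False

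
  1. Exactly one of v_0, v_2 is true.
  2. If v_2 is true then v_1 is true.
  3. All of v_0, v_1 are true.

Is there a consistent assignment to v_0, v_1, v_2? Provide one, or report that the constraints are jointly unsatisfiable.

v_0 = True, v_1 = True, v_2 = False

  (1) {v_0, v_2}: 1 true — exactly one ✓
  (2) v_2=F ⇒ v_1: vacuous ✓
  (3) {v_0, v_1}: all 2 true ✓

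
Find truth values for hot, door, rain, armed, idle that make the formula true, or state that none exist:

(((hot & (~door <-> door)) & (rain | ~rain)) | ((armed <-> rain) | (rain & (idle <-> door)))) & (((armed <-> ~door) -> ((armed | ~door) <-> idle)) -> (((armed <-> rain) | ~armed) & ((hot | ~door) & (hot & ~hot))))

hot=T; door=F; rain=T; armed=T; idle=F

  ((hot & (~door <-> door)) & (rain | ~rain)) | ((armed <-> rain) | (rain & (idle <-> door))) = True
    (hot & (~door <-> door)) & (rain | ~rain) = False
      hot & (~door <-> door) = False
        ~door <-> door = False
          ~door = True
      rain | ~rain = True
        ~rain = False
    (armed <-> rain) | (rain & (idle <-> door)) = True
      armed <-> rain = True
      rain & (idle <-> door) = True
        idle <-> door = True
  ((armed <-> ~door) -> ((armed | ~door) <-> idle)) -> (((armed <-> rain) | ~armed) & ((hot | ~door) & (hot & ~hot))) = True
    (armed <-> ~door) -> ((armed | ~door) <-> idle) = False
      armed <-> ~door = True
        ~door = True
      (armed | ~door) <-> idle = False
        armed | ~door = True
          ~door = True
    ((armed <-> rain) | ~armed) & ((hot | ~door) & (hot & ~hot)) = False
      (armed <-> rain) | ~armed = True
        armed <-> rain = True
        ~armed = False
      (hot | ~door) & (hot & ~hot) = False
        hot | ~door = True
          ~door = True
        hot & ~hot = False
          ~hot = False
Both conjuncts True, so the formula holds.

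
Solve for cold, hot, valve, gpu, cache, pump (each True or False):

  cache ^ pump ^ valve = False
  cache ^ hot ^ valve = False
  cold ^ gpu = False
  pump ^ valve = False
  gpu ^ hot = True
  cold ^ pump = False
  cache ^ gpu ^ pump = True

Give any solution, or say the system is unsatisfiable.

No satisfying assignment exists.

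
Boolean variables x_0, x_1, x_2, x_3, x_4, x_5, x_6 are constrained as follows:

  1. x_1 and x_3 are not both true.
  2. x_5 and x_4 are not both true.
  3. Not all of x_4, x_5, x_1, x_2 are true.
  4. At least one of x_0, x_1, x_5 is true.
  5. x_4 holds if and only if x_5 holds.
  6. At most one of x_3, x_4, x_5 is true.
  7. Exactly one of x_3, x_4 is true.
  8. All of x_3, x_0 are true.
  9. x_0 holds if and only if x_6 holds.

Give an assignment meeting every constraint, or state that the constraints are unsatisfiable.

x_0 = True; x_1 = False; x_2 = False; x_3 = True; x_4 = False; x_5 = False; x_6 = True

  (1) x_1=F, x_3=T — not both ✓
  (2) x_5=F, x_4=F — not both ✓
  (3) {x_4, x_5, x_1, x_2}: 0/4 true — not all ✓
  (4) {x_0, x_1, x_5}: 1 true — at least one ✓
  (5) x_4=F, x_5=F — same ✓
  (6) {x_3, x_4, x_5}: 1 true — at most one ✓
  (7) {x_3, x_4}: 1 true — exactly one ✓
  (8) {x_3, x_0}: all 2 true ✓
  (9) x_0=T, x_6=T — same ✓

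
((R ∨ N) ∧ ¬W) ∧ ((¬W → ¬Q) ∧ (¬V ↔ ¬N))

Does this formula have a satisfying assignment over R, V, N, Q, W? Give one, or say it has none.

R = True, V = False, N = False, Q = False, W = False

  (R ∨ N) ∧ ¬W = True
    R ∨ N = True
    ¬W = True
  (¬W → ¬Q) ∧ (¬V ↔ ¬N) = True
    ¬W → ¬Q = True
      ¬W = True
      ¬Q = True
    ¬V ↔ ¬N = True
      ¬V = True
      ¬N = True
Both conjuncts True, so the formula holds.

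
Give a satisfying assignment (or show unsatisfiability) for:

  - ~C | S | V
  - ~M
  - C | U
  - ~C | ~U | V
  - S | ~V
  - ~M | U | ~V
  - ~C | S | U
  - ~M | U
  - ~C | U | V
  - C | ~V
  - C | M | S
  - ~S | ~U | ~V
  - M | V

Unit clause (~M) forces M = False.
In (M | V) only V is left, so V = True.
In (S | ~V) only S is left, so S = True.
In (C | ~V) only C is left, so C = True.
In (~S | ~U | ~V) only ~U is left, so U = False.
All clauses satisfied.

M = False; C = True; S = True; V = True; U = False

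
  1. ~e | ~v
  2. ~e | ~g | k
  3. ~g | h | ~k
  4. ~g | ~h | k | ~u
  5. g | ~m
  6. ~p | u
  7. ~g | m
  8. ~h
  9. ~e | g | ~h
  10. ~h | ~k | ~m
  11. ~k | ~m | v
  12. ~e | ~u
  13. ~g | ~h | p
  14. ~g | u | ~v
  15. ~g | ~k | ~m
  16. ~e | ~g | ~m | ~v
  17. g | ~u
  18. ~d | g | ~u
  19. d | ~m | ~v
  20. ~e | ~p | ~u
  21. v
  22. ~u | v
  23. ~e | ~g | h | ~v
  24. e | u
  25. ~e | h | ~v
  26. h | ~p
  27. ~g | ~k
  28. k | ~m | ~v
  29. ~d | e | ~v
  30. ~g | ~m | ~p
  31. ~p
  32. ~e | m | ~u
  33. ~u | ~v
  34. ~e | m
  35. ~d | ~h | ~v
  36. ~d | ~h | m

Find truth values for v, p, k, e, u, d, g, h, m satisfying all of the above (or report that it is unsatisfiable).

Case v = True:
  (~e | ~v) forces e = False.
  (~h) forces h = False.
  (e | u) forces u = True.
  Clause (~u | ~v) is falsified — contradiction.
Case v = False:
  Clause (v) is falsified — contradiction.
Both cases fail, so the formula is unsatisfiable.

UNSATISFIABLE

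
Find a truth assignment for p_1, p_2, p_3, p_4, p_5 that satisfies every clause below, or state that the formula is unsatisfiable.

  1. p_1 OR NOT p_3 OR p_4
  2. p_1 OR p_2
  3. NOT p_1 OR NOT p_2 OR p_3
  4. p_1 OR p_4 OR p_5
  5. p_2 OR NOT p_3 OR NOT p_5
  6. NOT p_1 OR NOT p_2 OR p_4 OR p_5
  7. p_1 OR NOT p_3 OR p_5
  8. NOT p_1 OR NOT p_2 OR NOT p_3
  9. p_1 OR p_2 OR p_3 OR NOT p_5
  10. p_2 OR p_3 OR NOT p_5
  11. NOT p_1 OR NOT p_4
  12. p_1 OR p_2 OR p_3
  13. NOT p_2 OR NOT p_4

Set p_1 = True.
  then (NOT p_1 OR NOT p_4) forces p_4 = False.
Try p_2 = True:
  (NOT p_1 OR NOT p_2 OR p_3) forces p_3 = True.
  clause (NOT p_1 OR NOT p_2 OR NOT p_3) is falsified — backtrack.
So p_2 = False.
Set p_3 = False.
  then (p_2 OR p_3 OR NOT p_5) forces p_5 = False.
All clauses satisfied.

p_1 = True; p_2 = False; p_3 = False; p_4 = False; p_5 = False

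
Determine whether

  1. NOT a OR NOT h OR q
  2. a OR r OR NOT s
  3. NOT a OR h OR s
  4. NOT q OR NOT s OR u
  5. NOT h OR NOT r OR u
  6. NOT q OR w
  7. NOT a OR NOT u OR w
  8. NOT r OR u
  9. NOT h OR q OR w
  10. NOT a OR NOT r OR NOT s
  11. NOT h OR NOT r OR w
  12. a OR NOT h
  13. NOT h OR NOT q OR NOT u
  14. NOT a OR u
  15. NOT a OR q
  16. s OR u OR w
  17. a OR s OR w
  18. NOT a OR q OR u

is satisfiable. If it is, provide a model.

s = True, q = False, u = True, r = True, h = False, w = True, a = False

Set s = True.
Set q = False.
  then (NOT a OR q) forces a = False.
  then (a OR r OR NOT s) forces r = True.
  then (NOT r OR u) forces u = True.
  then (a OR NOT h) forces h = False.
Set w = True.
All clauses satisfied.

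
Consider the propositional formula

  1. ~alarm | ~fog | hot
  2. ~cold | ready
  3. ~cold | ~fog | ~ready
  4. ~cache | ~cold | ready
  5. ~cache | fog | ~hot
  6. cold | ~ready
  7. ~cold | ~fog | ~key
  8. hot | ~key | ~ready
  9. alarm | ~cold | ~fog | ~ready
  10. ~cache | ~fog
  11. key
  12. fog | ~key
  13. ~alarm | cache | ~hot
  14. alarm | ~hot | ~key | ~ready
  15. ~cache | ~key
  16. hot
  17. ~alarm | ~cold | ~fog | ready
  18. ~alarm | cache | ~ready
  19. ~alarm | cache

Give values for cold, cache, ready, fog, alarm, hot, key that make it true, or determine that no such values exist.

Unit clause (key) forces key = True.
In (fog | ~key) only fog is left, so fog = True.
In (~cache | ~key) only ~cache is left, so cache = False.
Unit clause (hot) forces hot = True.
In (~alarm | cache) only ~alarm is left, so alarm = False.
In (~cold | ~fog | ~key) only ~cold is left, so cold = False.
In (alarm | ~hot | ~key | ~ready) only ~ready is left, so ready = False.
All clauses satisfied.

cold = False, cache = False, ready = False, fog = True, alarm = False, hot = True, key = True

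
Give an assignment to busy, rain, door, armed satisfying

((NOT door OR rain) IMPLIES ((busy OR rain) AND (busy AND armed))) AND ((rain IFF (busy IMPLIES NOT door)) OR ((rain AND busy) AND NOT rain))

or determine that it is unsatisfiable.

busy = True; rain = True; door = False; armed = True

  (NOT door OR rain) IMPLIES ((busy OR rain) AND (busy AND armed)) = True
    NOT door OR rain = True
      NOT door = True
    (busy OR rain) AND (busy AND armed) = True
      busy OR rain = True
      busy AND armed = True
  (rain IFF (busy IMPLIES NOT door)) OR ((rain AND busy) AND NOT rain) = True
    rain IFF (busy IMPLIES NOT door) = True
      busy IMPLIES NOT door = True
        NOT door = True
    (rain AND busy) AND NOT rain = False
      rain AND busy = True
      NOT rain = False
Both conjuncts True, so the formula holds.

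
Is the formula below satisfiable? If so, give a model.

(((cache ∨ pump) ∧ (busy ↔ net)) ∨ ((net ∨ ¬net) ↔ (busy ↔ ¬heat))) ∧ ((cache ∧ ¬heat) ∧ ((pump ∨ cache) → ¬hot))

heat = False; cache = True; hot = False; busy = False; net = False; pump = True

  ((cache ∨ pump) ∧ (busy ↔ net)) ∨ ((net ∨ ¬net) ↔ (busy ↔ ¬heat)) = True
    (cache ∨ pump) ∧ (busy ↔ net) = True
      cache ∨ pump = True
      busy ↔ net = True
    (net ∨ ¬net) ↔ (busy ↔ ¬heat) = False
      net ∨ ¬net = True
        ¬net = True
      busy ↔ ¬heat = False
        ¬heat = True
  (cache ∧ ¬heat) ∧ ((pump ∨ cache) → ¬hot) = True
    cache ∧ ¬heat = True
      ¬heat = True
    (pump ∨ cache) → ¬hot = True
      pump ∨ cache = True
      ¬hot = True
Both conjuncts True, so the formula holds.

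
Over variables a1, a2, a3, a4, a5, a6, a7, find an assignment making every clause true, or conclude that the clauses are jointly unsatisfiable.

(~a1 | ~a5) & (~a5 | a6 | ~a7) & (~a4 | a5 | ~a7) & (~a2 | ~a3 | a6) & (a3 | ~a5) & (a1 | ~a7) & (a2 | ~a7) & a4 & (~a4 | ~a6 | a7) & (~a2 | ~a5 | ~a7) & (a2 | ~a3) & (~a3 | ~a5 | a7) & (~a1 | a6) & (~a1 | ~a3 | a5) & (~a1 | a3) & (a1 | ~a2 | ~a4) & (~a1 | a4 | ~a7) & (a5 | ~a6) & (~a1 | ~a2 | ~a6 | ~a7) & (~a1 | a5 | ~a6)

Unit clause (a4) forces a4 = True.
Set a1 = False.
  then (a1 | ~a7) forces a7 = False.
  then (~a4 | ~a6 | a7) forces a6 = False.
  then (a1 | ~a2 | ~a4) forces a2 = False.
  then (a2 | ~a3) forces a3 = False.
  then (a3 | ~a5) forces a5 = False.
All clauses satisfied.

a1 = False; a2 = False; a3 = False; a4 = True; a5 = False; a6 = False; a7 = False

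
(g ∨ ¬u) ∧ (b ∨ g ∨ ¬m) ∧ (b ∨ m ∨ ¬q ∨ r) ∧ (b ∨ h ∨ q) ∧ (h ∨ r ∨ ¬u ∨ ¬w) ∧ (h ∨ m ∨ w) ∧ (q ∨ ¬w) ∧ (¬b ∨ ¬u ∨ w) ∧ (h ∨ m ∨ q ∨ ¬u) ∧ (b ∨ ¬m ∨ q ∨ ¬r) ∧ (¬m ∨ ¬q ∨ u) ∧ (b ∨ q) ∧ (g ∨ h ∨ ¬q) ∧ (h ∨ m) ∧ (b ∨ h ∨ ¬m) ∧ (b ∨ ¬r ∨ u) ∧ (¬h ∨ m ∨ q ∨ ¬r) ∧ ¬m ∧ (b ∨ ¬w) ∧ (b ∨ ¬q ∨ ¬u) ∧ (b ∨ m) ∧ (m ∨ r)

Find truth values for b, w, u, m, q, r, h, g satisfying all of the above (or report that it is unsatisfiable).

Unit clause (¬m) forces m = False.
In (b ∨ m) only b is left, so b = True.
In (m ∨ r) only r is left, so r = True.
In (h ∨ m) only h is left, so h = True.
In (¬h ∨ m ∨ q ∨ ¬r) only q is left, so q = True.
Set w = True.
Set u = True.
  then (g ∨ ¬u) forces g = True.
All clauses satisfied.

b = True, w = True, u = True, m = False, q = True, r = True, h = True, g = True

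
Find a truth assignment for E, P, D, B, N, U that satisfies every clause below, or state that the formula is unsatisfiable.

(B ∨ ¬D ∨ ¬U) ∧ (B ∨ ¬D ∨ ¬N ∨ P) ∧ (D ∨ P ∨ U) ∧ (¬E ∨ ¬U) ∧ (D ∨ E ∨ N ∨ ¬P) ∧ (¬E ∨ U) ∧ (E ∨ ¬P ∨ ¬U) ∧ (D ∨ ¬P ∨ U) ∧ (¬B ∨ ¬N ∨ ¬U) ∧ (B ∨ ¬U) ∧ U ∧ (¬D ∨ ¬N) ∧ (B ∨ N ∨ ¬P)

E = False; P = False; D = True; B = True; N = False; U = True

Unit clause (U) forces U = True.
In (¬E ∨ ¬U) only ¬E is left, so E = False.
In (E ∨ ¬P ∨ ¬U) only ¬P is left, so P = False.
In (B ∨ ¬U) only B is left, so B = True.
In (¬B ∨ ¬N ∨ ¬U) only ¬N is left, so N = False.
Set D = True.
All clauses satisfied.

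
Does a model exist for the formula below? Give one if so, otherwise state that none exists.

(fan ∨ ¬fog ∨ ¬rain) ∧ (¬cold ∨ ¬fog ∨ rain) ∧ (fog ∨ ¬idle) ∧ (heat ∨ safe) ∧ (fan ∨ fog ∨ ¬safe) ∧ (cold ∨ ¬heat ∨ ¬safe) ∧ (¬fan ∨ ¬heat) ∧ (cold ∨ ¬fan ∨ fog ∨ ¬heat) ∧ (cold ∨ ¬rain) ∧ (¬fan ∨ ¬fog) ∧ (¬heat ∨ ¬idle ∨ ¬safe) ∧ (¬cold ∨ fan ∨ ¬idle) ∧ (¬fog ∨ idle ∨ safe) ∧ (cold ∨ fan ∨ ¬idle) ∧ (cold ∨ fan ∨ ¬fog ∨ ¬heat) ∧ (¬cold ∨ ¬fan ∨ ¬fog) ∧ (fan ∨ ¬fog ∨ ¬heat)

Try idle = True:
  (fog ∨ ¬idle) forces fog = True.
  (¬fan ∨ ¬fog) forces fan = False.
  (fan ∨ ¬fog ∨ ¬rain) forces rain = False.
  (¬cold ∨ ¬fog ∨ rain) forces cold = False.
  clause (cold ∨ fan ∨ ¬idle) is falsified — backtrack.
So idle = False.
Set rain = False.
Set cold = False.
Set fog = True.
  then (¬fan ∨ ¬fog) forces fan = False.
  then (¬fog ∨ idle ∨ safe) forces safe = True.
  then (cold ∨ fan ∨ ¬fog ∨ ¬heat) forces heat = False.
All clauses satisfied.

idle=F, rain=F, cold=F, fog=T, fan=F, safe=T, heat=F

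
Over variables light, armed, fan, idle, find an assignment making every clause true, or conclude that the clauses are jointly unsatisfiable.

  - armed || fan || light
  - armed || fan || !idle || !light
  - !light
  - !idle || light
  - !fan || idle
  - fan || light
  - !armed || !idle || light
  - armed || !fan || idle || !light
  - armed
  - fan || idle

No satisfying assignment exists.

Case light = True:
  Clause (!light) is falsified — contradiction.
Case light = False:
  (!idle || light) forces idle = False.
  (!fan || idle) forces fan = False.
  Clause (fan || light) is falsified — contradiction.
Both cases fail, so the formula is unsatisfiable.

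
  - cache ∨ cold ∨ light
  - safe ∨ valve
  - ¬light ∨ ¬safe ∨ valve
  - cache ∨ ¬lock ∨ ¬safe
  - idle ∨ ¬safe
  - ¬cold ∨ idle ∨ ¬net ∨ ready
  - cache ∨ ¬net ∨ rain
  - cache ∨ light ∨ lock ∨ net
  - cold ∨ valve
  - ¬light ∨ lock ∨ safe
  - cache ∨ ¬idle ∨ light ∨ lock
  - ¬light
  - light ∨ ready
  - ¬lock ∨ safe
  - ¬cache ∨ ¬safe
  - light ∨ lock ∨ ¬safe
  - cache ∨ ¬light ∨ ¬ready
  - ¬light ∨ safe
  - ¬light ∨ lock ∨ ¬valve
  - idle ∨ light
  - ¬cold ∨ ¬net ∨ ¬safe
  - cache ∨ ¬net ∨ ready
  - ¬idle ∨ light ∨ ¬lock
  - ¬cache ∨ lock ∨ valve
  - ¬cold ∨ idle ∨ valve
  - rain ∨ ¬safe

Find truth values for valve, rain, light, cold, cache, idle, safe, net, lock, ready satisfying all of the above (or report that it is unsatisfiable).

Unit clause (¬light) forces light = False.
In (light ∨ ready) only ready is left, so ready = True.
In (idle ∨ light) only idle is left, so idle = True.
In (¬idle ∨ light ∨ ¬lock) only ¬lock is left, so lock = False.
In (cache ∨ ¬idle ∨ light ∨ lock) only cache is left, so cache = True.
In (¬cache ∨ ¬safe) only ¬safe is left, so safe = False.
In (¬cache ∨ lock ∨ valve) only valve is left, so valve = True.
Set rain = True.
Set cold = True.
Set net = False.
All clauses satisfied.

valve = True, rain = True, light = False, cold = True, cache = True, idle = True, safe = False, net = False, lock = False, ready = True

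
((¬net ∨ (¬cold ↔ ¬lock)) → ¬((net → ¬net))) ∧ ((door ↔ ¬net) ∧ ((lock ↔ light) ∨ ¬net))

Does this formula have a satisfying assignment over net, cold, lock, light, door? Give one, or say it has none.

net = True, cold = False, lock = True, light = True, door = False

  (¬net ∨ (¬cold ↔ ¬lock)) → ¬((net → ¬net)) = True
    ¬net ∨ (¬cold ↔ ¬lock) = False
      ¬net = False
      ¬cold ↔ ¬lock = False
        ¬cold = True
        ¬lock = False
    ¬((net → ¬net)) = True
      net → ¬net = False
        ¬net = False
  (door ↔ ¬net) ∧ ((lock ↔ light) ∨ ¬net) = True
    door ↔ ¬net = True
      ¬net = False
    (lock ↔ light) ∨ ¬net = True
      lock ↔ light = True
      ¬net = False
Both conjuncts True, so the formula holds.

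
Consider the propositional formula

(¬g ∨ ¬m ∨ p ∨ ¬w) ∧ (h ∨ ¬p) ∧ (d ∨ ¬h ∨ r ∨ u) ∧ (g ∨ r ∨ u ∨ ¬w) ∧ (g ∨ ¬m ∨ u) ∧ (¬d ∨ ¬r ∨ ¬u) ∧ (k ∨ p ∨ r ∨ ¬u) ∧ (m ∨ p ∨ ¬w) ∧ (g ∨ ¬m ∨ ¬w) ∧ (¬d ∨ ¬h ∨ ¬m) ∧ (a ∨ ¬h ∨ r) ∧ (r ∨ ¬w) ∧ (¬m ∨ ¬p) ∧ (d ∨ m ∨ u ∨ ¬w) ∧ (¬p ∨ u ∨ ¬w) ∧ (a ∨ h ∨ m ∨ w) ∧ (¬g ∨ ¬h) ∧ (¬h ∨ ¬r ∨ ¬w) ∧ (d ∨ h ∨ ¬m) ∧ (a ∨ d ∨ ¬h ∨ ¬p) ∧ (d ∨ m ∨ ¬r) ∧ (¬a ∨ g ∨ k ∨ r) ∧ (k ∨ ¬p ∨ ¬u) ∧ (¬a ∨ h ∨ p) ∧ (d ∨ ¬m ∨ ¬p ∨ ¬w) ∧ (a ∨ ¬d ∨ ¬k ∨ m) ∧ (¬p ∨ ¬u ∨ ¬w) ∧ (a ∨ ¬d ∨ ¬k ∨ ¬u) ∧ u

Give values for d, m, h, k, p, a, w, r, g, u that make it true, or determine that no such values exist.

Unit clause (u) forces u = True.
Set d = False.
Set m = True.
  then (¬m ∨ ¬p) forces p = False.
  then (d ∨ h ∨ ¬m) forces h = True.
  then (¬g ∨ ¬h) forces g = False.
  then (g ∨ ¬m ∨ ¬w) forces w = False.
Set k = False.
  then (k ∨ p ∨ r ∨ ¬u) forces r = True.
Set a = False.
All clauses satisfied.

d = False, m = True, h = True, k = False, p = False, a = False, w = False, r = True, g = False, u = True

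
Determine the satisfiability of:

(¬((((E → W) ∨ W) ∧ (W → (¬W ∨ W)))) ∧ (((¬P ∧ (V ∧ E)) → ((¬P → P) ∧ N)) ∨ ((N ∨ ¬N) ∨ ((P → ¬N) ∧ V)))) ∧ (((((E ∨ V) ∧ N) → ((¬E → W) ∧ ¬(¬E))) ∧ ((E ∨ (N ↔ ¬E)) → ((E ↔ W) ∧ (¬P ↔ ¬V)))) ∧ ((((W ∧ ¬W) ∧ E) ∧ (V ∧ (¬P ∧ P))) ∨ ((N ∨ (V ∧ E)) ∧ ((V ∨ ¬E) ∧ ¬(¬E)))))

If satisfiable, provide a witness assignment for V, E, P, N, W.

The formula is unsatisfiable.

Case E = True: the formula simplifies to (¬(((W ∨ W) ∧ (W → (¬W ∨ W)))) ∧ (((¬P ∧ V) → ((¬P → P) ∧ N)) ∨ ((N ∨ ¬N) ∨ ((P → ¬N) ∧ V)))) ∧ ((W ∧ (¬P ↔ ¬V)) ∧ (((W ∧ ¬W) ∧ (V ∧ (¬P ∧ P))) ∨ ((N ∨ V) ∧ V))).
  W = True: the conjunct ¬(((W ∨ W) ∧ (W → (¬W ∨ W)))) becomes ¬((True ∧ True)) = False.
  W = False: the conjunct W is False.
Case E = False: the conjunct (((W ∧ ¬W) ∧ E) ∧ (V ∧ (¬P ∧ P))) ∨ ((N ∨ (V ∧ E)) ∧ ((V ∨ ¬E) ∧ ¬(¬E))) becomes (False ∧ (V ∧ (¬P ∧ P))) ∨ (N ∧ False) = False.
Both cases fail — unsatisfiable.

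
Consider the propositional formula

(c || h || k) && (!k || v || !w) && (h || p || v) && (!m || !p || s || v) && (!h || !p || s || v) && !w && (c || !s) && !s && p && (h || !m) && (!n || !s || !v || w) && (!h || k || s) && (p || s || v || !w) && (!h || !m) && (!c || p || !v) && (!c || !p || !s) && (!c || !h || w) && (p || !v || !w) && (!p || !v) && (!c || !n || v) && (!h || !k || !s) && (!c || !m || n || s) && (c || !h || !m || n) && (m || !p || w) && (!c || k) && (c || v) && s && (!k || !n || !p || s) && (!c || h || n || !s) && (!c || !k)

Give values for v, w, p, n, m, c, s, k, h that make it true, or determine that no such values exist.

The formula is unsatisfiable.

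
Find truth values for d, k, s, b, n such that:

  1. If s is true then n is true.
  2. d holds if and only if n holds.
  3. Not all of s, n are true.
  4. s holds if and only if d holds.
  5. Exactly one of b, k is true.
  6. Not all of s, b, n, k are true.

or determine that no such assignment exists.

d = False, k = False, s = False, b = True, n = False

  (1) s=F ⇒ n: vacuous ✓
  (2) d=F, n=F — same ✓
  (3) {s, n}: 0/2 true — not all ✓
  (4) s=F, d=F — same ✓
  (5) {b, k}: 1 true — exactly one ✓
  (6) {s, b, n, k}: 1/4 true — not all ✓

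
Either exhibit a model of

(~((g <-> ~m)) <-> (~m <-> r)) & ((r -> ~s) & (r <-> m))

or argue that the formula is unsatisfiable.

g = True; s = True; r = False; m = False

  ~((g <-> ~m)) <-> (~m <-> r) = True
    ~((g <-> ~m)) = False
      g <-> ~m = True
        ~m = True
    ~m <-> r = False
      ~m = True
  (r -> ~s) & (r <-> m) = True
    r -> ~s = True
      ~s = False
    r <-> m = True
Both conjuncts True, so the formula holds.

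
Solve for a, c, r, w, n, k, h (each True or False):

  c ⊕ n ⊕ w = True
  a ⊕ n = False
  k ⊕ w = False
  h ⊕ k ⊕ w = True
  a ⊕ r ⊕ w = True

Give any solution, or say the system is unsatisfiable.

a = False, c = False, r = False, w = True, n = False, k = True, h = True

c ⊕ n ⊕ w = F ⊕ F ⊕ T = True ✓
a ⊕ n = F ⊕ F = False ✓
k ⊕ w = T ⊕ T = False ✓
h ⊕ k ⊕ w = T ⊕ T ⊕ T = True ✓
a ⊕ r ⊕ w = F ⊕ F ⊕ T = True ✓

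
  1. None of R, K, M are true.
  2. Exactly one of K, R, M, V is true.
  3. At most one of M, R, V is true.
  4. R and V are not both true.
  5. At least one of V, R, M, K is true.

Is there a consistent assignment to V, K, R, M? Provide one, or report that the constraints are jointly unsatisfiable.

V = True, K = False, R = False, M = False

  (1) {R, K, M}: 0 true — none ✓
  (2) {K, R, M, V}: 1 true — exactly one ✓
  (3) {M, R, V}: 1 true — at most one ✓
  (4) R=F, V=T — not both ✓
  (5) {V, R, M, K}: 1 true — at least one ✓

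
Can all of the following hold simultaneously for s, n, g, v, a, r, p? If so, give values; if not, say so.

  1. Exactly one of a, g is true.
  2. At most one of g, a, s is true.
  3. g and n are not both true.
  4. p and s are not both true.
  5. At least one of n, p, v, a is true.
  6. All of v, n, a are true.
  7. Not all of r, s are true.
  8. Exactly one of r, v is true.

s: False; n: True; g: False; v: True; a: True; r: False; p: False

  (1) {a, g}: 1 true — exactly one ✓
  (2) {g, a, s}: 1 true — at most one ✓
  (3) g=F, n=T — not both ✓
  (4) p=F, s=F — not both ✓
  (5) {n, p, v, a}: 3 true — at least one ✓
  (6) {v, n, a}: all 3 true ✓
  (7) {r, s}: 0/2 true — not all ✓
  (8) {r, v}: 1 true — exactly one ✓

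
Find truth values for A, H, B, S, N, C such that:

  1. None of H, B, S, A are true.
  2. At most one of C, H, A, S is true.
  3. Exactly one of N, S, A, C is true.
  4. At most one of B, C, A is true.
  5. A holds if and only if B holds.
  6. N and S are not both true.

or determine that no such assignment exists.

A: False; H: False; B: False; S: False; N: True; C: False

  (1) {H, B, S, A}: 0 true — none ✓
  (2) {C, H, A, S}: 0 true — at most one ✓
  (3) {N, S, A, C}: 1 true — exactly one ✓
  (4) {B, C, A}: 0 true — at most one ✓
  (5) A=F, B=F — same ✓
  (6) N=T, S=F — not both ✓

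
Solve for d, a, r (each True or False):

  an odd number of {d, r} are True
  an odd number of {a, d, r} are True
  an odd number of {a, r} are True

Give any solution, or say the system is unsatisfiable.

d = False, a = False, r = True

{d, r}: 1 true → odd ✓
{a, d, r}: 1 true → odd ✓
{a, r}: 1 true → odd ✓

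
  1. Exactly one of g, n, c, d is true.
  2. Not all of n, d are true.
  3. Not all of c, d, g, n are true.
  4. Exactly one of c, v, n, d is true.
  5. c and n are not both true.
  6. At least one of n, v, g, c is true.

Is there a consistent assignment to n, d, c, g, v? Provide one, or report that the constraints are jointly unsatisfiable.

n = False, d = False, c = False, g = True, v = True

  (1) {g, n, c, d}: 1 true — exactly one ✓
  (2) {n, d}: 0/2 true — not all ✓
  (3) {c, d, g, n}: 1/4 true — not all ✓
  (4) {c, v, n, d}: 1 true — exactly one ✓
  (5) c=F, n=F — not both ✓
  (6) {n, v, g, c}: 2 true — at least one ✓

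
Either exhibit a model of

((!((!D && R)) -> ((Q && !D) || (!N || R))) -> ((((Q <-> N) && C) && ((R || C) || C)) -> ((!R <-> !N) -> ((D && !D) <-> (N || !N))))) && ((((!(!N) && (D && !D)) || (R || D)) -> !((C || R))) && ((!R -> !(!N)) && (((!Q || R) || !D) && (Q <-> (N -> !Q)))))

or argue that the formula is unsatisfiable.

The formula is unsatisfiable.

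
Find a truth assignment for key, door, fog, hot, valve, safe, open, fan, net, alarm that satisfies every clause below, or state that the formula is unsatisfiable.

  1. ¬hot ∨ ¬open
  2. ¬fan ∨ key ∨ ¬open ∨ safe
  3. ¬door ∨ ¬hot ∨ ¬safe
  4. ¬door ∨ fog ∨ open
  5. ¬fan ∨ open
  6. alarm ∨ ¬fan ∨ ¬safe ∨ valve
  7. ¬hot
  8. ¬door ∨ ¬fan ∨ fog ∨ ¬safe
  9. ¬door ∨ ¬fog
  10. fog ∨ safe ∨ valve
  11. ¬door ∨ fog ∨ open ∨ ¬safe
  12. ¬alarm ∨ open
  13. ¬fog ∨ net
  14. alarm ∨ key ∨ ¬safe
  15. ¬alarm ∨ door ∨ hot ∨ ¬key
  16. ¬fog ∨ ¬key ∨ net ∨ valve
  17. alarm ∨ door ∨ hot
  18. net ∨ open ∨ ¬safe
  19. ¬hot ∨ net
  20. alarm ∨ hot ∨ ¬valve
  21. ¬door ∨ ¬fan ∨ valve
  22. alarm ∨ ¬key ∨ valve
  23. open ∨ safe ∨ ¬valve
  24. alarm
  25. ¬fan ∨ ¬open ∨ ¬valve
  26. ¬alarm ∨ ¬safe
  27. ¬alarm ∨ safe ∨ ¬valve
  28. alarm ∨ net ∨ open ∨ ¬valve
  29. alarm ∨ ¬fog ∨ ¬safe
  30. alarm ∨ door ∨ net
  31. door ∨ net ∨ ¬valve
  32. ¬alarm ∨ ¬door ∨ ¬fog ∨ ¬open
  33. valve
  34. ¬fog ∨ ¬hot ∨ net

Unsatisfiable — no assignment works.

Case hot = True:
  Clause (¬hot) is falsified — contradiction.
Case hot = False:
  (alarm) forces alarm = True.
  (¬alarm ∨ open) forces open = True.
  (¬alarm ∨ ¬safe) forces safe = False.
  (¬alarm ∨ safe ∨ ¬valve) forces valve = False.
  Clause (valve) is falsified — contradiction.
Both cases fail, so the formula is unsatisfiable.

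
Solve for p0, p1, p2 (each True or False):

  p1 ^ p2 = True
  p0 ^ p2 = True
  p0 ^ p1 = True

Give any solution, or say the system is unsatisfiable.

The formula is unsatisfiable.

Adding constraints 1, 2, 3 mod 2: every variable appears an even number of times on the left, so the left side is 0.
But the right sides sum to 1 (mod 2). 0 ≠ 1 — the system is inconsistent.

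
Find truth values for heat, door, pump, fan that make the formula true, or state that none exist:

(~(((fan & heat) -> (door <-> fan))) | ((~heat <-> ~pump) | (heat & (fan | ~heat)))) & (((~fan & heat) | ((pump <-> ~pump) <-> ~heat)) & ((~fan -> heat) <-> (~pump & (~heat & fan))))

No satisfying assignment exists.

Case heat = True: the conjunct (~fan -> heat) <-> (~pump & (~heat & fan)) becomes (~fan -> True) <-> (~pump & False) = False.
Case heat = False: the formula simplifies to ~pump & ((pump <-> ~pump) & (fan <-> (~pump & fan))).
  pump = True: the conjunct ~pump is False.
  pump = False: the conjunct pump <-> ~pump becomes False <-> ~False = False.
Both cases fail — unsatisfiable.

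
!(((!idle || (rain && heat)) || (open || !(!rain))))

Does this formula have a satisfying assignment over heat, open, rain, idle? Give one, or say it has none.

heat = False, open = False, rain = False, idle = True

  !(((!idle || (rain && heat)) || (open || !(!rain)))) = True
    (!idle || (rain && heat)) || (open || !(!rain)) = False
      !idle || (rain && heat) = False
        !idle = False
        rain && heat = False
      open || !(!rain) = False
        !(!rain) = False
          !rain = True
The formula evaluates to True.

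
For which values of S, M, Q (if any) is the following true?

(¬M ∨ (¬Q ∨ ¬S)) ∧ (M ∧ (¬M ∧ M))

Case M = True: the conjunct ¬M is False.
Case M = False: the conjunct M is False.
Both cases fail — unsatisfiable.

The formula is unsatisfiable.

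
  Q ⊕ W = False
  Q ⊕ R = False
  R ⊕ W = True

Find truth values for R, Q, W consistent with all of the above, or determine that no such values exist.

Unsatisfiable — no assignment works.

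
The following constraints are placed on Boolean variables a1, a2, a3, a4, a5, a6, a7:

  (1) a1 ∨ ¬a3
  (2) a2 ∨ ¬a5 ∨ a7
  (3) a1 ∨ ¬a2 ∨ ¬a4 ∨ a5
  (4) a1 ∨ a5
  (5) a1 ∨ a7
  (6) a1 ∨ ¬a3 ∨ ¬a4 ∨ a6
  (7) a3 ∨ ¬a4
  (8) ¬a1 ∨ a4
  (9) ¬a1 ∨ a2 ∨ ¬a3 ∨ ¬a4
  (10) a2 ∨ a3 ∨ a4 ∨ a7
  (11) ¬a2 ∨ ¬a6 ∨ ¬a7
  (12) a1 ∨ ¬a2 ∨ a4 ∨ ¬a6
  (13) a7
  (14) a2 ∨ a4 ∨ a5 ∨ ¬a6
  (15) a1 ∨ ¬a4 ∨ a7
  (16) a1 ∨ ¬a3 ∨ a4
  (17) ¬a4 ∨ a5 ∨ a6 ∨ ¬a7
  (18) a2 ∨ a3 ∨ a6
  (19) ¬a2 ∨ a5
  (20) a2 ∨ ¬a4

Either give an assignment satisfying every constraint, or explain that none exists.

a1 = False, a2 = True, a3 = False, a4 = False, a5 = True, a6 = False, a7 = True

Unit clause (a7) forces a7 = True.
Set a1 = False.
  then (a1 ∨ ¬a3) forces a3 = False.
  then (a1 ∨ a5) forces a5 = True.
  then (a3 ∨ ¬a4) forces a4 = False.
Set a2 = True.
  then (¬a2 ∨ ¬a6 ∨ ¬a7) forces a6 = False.
All clauses satisfied.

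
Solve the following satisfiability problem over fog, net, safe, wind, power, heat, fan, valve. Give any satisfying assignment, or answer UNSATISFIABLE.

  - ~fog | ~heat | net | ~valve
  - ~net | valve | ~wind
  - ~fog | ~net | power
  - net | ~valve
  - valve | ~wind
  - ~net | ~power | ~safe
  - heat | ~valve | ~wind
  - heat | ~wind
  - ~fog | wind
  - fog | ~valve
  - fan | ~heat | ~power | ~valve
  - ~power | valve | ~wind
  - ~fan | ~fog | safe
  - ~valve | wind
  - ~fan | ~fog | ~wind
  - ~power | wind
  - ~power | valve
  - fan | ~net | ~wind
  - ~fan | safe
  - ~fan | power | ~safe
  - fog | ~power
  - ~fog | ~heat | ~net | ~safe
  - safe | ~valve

Set fog = False.
  then (fog | ~valve) forces valve = False.
  then (~power | valve) forces power = False.
  then (valve | ~wind) forces wind = False.
Set net = False.
Set safe = False.
  then (~fan | safe) forces fan = False.
Set heat = True.
All clauses satisfied.

fog: False, net: False, safe: False, wind: False, power: False, heat: True, fan: False, valve: False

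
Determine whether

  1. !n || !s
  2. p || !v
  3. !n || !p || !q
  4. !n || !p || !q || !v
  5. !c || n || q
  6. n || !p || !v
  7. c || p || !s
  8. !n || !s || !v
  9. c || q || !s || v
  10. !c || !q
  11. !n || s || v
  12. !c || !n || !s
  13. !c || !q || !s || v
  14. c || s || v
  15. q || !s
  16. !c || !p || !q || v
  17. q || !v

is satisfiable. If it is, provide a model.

p: True; c: False; v: False; q: True; s: True; n: False

Set p = True.
Try c = True:
  (!c || !q) forces q = False.
  (!c || n || q) forces n = True.
  (!n || !s) forces s = False.
  (!n || s || v) forces v = True.
  clause (q || !v) is falsified — backtrack.
So c = False.
Try v = True:
  (n || !p || !v) forces n = True.
  (!n || !s) forces s = False.
  (!n || !p || !q) forces q = False.
  clause (q || !v) is falsified — backtrack.
So v = False.
  then (c || s || v) forces s = True.
  then (q || !s) forces q = True.
  then (!n || !s) forces n = False.
All clauses satisfied.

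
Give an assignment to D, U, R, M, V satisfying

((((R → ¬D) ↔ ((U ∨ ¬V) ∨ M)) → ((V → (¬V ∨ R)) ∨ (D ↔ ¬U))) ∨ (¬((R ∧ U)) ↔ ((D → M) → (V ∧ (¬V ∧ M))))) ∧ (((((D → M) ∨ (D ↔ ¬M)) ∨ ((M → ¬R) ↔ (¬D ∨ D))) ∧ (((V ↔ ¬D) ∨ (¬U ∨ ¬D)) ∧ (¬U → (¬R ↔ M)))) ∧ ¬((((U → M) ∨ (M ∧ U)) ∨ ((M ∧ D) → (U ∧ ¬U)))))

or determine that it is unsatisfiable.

No satisfying assignment exists.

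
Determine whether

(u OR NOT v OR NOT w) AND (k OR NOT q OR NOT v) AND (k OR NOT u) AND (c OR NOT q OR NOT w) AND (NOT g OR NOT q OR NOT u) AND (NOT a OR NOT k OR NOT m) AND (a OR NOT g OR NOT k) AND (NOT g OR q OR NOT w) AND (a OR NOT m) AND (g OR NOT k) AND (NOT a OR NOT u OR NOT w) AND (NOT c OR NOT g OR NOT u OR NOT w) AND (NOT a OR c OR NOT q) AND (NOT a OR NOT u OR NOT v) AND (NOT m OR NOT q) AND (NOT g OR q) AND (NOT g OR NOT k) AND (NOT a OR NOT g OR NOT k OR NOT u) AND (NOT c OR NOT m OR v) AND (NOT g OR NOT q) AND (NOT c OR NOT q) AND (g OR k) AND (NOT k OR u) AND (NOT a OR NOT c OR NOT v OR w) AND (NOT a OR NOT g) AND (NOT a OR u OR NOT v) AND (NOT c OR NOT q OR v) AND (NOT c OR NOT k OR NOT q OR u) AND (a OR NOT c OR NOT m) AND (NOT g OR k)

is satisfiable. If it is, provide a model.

Case g = True:
  (NOT g OR q) forces q = True.
  Clause (NOT g OR NOT q) is falsified — contradiction.
Case g = False:
  (g OR NOT k) forces k = False.
  Clause (g OR k) is falsified — contradiction.
Both cases fail, so the formula is unsatisfiable.

Unsatisfiable — no assignment works.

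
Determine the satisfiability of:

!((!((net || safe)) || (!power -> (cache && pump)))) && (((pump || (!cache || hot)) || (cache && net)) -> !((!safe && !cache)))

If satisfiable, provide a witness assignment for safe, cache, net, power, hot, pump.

safe = True, cache = False, net = False, power = False, hot = True, pump = True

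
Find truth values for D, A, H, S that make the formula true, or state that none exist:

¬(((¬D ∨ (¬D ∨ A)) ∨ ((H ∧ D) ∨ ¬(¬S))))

D: True; A: False; H: False; S: False

  ¬(((¬D ∨ (¬D ∨ A)) ∨ ((H ∧ D) ∨ ¬(¬S)))) = True
    (¬D ∨ (¬D ∨ A)) ∨ ((H ∧ D) ∨ ¬(¬S)) = False
      ¬D ∨ (¬D ∨ A) = False
        ¬D = False
        ¬D ∨ A = False
          ¬D = False
      (H ∧ D) ∨ ¬(¬S) = False
        H ∧ D = False
        ¬(¬S) = False
          ¬S = True
The formula evaluates to True.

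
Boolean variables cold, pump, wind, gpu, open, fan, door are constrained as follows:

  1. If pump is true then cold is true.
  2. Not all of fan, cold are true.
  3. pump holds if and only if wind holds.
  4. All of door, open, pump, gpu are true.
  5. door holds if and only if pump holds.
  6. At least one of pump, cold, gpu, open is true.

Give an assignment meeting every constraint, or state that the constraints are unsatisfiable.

cold = True, pump = True, wind = True, gpu = True, open = True, fan = False, door = True

  (1) pump=T ⇒ cold: T ✓
  (2) {fan, cold}: 1/2 true — not all ✓
  (3) pump=T, wind=T — same ✓
  (4) {door, open, pump, gpu}: all 4 true ✓
  (5) door=T, pump=T — same ✓
  (6) {pump, cold, gpu, open}: 4 true — at least one ✓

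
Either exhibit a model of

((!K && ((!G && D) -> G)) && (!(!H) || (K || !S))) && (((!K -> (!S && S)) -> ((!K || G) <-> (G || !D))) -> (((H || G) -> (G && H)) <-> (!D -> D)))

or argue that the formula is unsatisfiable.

G = True; H = False; K = False; S = False; D = False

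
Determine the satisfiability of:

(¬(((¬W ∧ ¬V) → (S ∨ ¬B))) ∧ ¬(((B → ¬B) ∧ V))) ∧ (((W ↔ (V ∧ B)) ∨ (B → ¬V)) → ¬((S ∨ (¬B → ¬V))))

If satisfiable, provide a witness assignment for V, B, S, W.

Case V = True: the conjunct ¬(((¬W ∧ ¬V) → (S ∨ ¬B))) becomes ¬((False → (S ∨ ¬B))) = False.
Case V = False: the conjunct ((W ↔ (V ∧ B)) ∨ (B → ¬V)) → ¬((S ∨ (¬B → ¬V))) becomes (¬W ∨ True) → ¬True = False.
Both cases fail — unsatisfiable.

No satisfying assignment exists.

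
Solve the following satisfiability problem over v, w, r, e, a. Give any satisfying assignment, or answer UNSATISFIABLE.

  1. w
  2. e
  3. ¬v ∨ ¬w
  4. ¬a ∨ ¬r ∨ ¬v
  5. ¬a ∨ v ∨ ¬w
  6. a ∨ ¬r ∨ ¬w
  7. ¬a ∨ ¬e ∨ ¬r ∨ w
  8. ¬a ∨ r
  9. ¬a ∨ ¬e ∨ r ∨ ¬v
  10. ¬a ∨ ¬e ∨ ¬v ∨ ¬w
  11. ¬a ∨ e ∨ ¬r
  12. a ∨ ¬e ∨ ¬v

v = False, w = True, r = False, e = True, a = False

Unit clause (w) forces w = True.
Unit clause (e) forces e = True.
In (¬v ∨ ¬w) only ¬v is left, so v = False.
In (¬a ∨ v ∨ ¬w) only ¬a is left, so a = False.
In (a ∨ ¬r ∨ ¬w) only ¬r is left, so r = False.
All clauses satisfied.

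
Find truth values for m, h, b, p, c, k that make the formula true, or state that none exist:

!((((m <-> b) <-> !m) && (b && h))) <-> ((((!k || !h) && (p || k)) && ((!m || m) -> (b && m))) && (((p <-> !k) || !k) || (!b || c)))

m = True, h = False, b = True, p = False, c = True, k = True

  !((((m <-> b) <-> !m) && (b && h))) <-> ((((!k || !h) && (p || k)) && ((!m || m) -> (b && m))) && (((p <-> !k) || !k) || (!b || c))) = True
    !((((m <-> b) <-> !m) && (b && h))) = True
      ((m <-> b) <-> !m) && (b && h) = False
        (m <-> b) <-> !m = False
          m <-> b = True
          !m = False
        b && h = False
    (((!k || !h) && (p || k)) && ((!m || m) -> (b && m))) && (((p <-> !k) || !k) || (!b || c)) = True
      ((!k || !h) && (p || k)) && ((!m || m) -> (b && m)) = True
        (!k || !h) && (p || k) = True
          !k || !h = True
            !k = False
            !h = True
          p || k = True
        (!m || m) -> (b && m) = True
          !m || m = True
            !m = False
          b && m = True
      ((p <-> !k) || !k) || (!b || c) = True
        (p <-> !k) || !k = True
          p <-> !k = True
            !k = False
          !k = False
        !b || c = True
          !b = False
The formula evaluates to True.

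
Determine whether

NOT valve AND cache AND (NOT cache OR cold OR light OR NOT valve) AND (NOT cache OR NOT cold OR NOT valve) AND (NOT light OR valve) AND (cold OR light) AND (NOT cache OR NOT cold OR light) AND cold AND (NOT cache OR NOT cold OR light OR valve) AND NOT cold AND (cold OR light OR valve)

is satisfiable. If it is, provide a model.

The formula is unsatisfiable.

Case cold = True:
  Clause (NOT cold) is falsified — contradiction.
Case cold = False:
  Clause (cold) is falsified — contradiction.
Both cases fail, so the formula is unsatisfiable.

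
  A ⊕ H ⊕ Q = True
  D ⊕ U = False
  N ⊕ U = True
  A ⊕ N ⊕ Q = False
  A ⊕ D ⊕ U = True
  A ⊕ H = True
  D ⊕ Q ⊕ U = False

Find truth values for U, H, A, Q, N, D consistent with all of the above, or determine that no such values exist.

U=F, H=F, A=T, Q=F, N=T, D=F

A ⊕ H ⊕ Q = T ⊕ F ⊕ F = True ✓
D ⊕ U = F ⊕ F = False ✓
N ⊕ U = T ⊕ F = True ✓
A ⊕ N ⊕ Q = T ⊕ T ⊕ F = False ✓
A ⊕ D ⊕ U = T ⊕ F ⊕ F = True ✓
A ⊕ H = T ⊕ F = True ✓
D ⊕ Q ⊕ U = F ⊕ F ⊕ F = False ✓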